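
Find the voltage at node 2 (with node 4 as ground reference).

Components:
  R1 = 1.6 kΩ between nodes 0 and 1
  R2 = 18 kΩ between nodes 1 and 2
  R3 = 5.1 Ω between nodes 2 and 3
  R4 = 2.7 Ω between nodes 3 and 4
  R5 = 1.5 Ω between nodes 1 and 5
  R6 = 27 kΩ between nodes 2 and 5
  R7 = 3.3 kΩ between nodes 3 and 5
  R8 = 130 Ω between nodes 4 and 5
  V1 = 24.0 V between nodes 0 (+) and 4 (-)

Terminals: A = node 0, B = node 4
Nodal analysis, taking node 4 as the 0 V reference.
Source V1 fixes V_0 = 24 V.
KCL at each unknown node (sum of currents leaving = 0; resistances in Ω):
  Node 1: (V_1 - 24)/1600 + (V_1 - V_2)/18000 + (V_1 - V_5)/1.5 = 0
  Node 2: (V_2 - V_1)/18000 + (V_2 - V_3)/5.1 + (V_2 - V_5)/27000 = 0
  Node 3: (V_3 - V_2)/5.1 + (V_3 - 0)/2.7 + (V_3 - V_5)/3300 = 0
  Node 5: (V_5 - V_1)/1.5 + (V_5 - V_2)/27000 + (V_5 - V_3)/3300 + (V_5 - 0)/130 = 0
Collecting terms (coefficients in siemens):
  0.6673·V_1 - 0.00005556·V_2 - 0.6667·V_5 = 0.015
  0.1962·V_2 - 0.00005556·V_1 - 0.1961·V_3 - 0.00003704·V_5 = 0
  0.5668·V_3 - 0.1961·V_2 - 0.000303·V_5 = 0
  0.6747·V_5 - 0.6667·V_1 - 0.00003704·V_2 - 0.000303·V_3 = 0
Solving these 4 simultaneous equations (Gaussian elimination) gives:
  V_1 = 1.741 V, V_2 = 0.002655 V, V_3 = 0.001838 V, V_5 = 1.72 V
The requested potential is V_2 = 0.002655 V.

Final answer: V_2 = 0.002655 V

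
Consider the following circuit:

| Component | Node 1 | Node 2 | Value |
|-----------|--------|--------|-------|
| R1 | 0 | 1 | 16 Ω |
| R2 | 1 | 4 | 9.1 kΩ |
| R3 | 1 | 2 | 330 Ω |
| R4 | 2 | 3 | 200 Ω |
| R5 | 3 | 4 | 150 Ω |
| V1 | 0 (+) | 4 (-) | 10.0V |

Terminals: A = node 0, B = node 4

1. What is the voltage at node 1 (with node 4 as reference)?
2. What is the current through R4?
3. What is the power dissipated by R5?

Nodal analysis, taking node 4 as the 0 V reference.
Source V1 fixes V_0 = 10 V.
KCL at each unknown node (sum of currents leaving = 0; resistances in Ω):
  Node 1: (V_1 - 10)/16 + (V_1 - 0)/9100 + (V_1 - V_2)/330 = 0
  Node 2: (V_2 - V_1)/330 + (V_2 - V_3)/200 = 0
  Node 3: (V_3 - V_2)/200 + (V_3 - 0)/150 = 0
Collecting terms (coefficients in siemens):
  0.06564·V_1 - 0.00303·V_2 = 0.625
  0.00803·V_2 - 0.00303·V_1 - 0.005·V_3 = 0
  0.01167·V_3 - 0.005·V_2 = 0
Solving these 3 simultaneous equations (Gaussian elimination) gives:
  V_1 = 9.753 V, V_2 = 5.02 V, V_3 = 2.151 V
Part 1:
  Read off the nodal solution: V_1 = 9.753 V
Part 2:
  I_R4 = (V_2 - V_3)/R4 = (5.02 - 2.151)/200 = 0.01434 A
  Magnitude: I_R4 = 0.01434 A
Part 3:
  I_R5 = (V_3 - V_4)/R5 = (2.151 - 0)/150 = 0.01434 A
  P_R5 = I_R5² × R5 = (0.01434)² × 150 = 0.03086 W

Final answers:
1. V_1 = 9.753 V
2. I_R4 = 0.01434 A
3. P_R5 = 0.03086 W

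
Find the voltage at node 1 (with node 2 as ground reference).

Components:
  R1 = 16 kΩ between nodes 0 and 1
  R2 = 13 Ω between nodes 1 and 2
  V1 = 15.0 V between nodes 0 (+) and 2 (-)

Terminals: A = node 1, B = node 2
Nodal analysis, taking node 2 as the 0 V reference.
Source V1 fixes V_0 = 15 V.
KCL at each unknown node (sum of currents leaving = 0; resistances in Ω):
  Node 1: (V_1 - 15)/16000 + (V_1 - 0)/13 = 0
Collecting terms: 0.07699 × V_1 = 0.0009375  =>  V_1 = 0.01218 V
The requested potential is V_1 = 0.01218 V.

Final answer: V_1 = 0.01218 V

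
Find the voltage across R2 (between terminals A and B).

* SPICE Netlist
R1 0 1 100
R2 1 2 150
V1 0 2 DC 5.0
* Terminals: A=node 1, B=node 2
R1 and R2 are in series across V1 (node 0 → node 1 → node 2), and the output A–B is taken across R2, so this is a voltage divider.
Series current: I = V1/(R1 + R2) = 5/(100 + 150) = 5/250 = 0.02 A
V_R2 = I × R2 = V1 × R2/(R1 + R2) = 5 × 150/250 = 3 V

Final answer: 3 V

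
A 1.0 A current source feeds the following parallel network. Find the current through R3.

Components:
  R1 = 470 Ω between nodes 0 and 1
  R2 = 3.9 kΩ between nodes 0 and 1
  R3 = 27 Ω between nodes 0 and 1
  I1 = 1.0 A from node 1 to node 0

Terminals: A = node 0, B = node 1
All resistors sit directly between nodes 0 and 1, so they are in parallel and share one voltage V; the full source current 1 A splits among them.
1/R_par = 1/470 + 1/3900 + 1/27 = 0.03942 S  =>  R_par = 25.37 Ω
V = I × R_par = 1 × 25.37 = 25.37 V
I_R3 = V/R3 = 25.37/27 = 0.9395 A

Final answer: 0.9395 A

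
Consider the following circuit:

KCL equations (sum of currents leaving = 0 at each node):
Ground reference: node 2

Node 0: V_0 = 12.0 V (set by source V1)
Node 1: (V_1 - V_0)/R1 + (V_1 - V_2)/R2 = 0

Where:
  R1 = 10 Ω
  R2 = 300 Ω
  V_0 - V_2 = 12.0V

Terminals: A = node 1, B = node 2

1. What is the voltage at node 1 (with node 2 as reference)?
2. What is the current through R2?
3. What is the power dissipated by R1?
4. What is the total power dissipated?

Nodal analysis, taking node 2 as the 0 V reference.
Source V1 fixes V_0 = 12 V.
KCL at each unknown node (sum of currents leaving = 0; resistances in Ω):
  Node 1: (V_1 - 12)/10 + (V_1 - 0)/300 = 0
Collecting terms: 0.1033 × V_1 = 1.2  =>  V_1 = 11.61 V
Part 1:
  Read off the nodal solution: V_1 = 11.61 V
Part 2:
  I_R2 = (V_1 - V_2)/R2 = (11.61 - 0)/300 = 0.03871 A
  Magnitude: I_R2 = 0.03871 A
Part 3:
  I_R1 = (V_0 - V_1)/R1 = (12 - 11.61)/10 = 0.03871 A
  P_R1 = I_R1² × R1 = (0.03871)² × 10 = 0.01498 W
Part 4:
  Power in each resistor, P = (ΔV)²/R:
    P_R1 = (12 - 11.61)²/10 = 0.01498 W
    P_R2 = (11.61 - 0)²/300 = 0.4495 W
  P_total = P_R1 + P_R2 = 0.4645 W

Final answers:
1. V_1 = 11.61 V
2. I_R2 = 0.03871 A
3. P_R1 = 0.01498 W
4. P_total = 0.4645 W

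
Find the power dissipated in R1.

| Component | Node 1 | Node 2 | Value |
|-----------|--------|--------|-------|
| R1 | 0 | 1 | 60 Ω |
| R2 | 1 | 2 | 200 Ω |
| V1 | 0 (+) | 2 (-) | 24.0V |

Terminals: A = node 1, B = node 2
Nodal analysis, taking node 2 as the 0 V reference.
Source V1 fixes V_0 = 24 V.
KCL at each unknown node (sum of currents leaving = 0; resistances in Ω):
  Node 1: (V_1 - 24)/60 + (V_1 - 0)/200 = 0
Collecting terms: 0.02167 × V_1 = 0.4  =>  V_1 = 18.46 V
I_R1 = (V_0 - V_1)/R1 = (24 - 18.46)/60 = 0.09231 A
P_R1 = I_R1² × R1 = (0.09231)² × 60 = 0.5112 W

Final answer: 0.5112 W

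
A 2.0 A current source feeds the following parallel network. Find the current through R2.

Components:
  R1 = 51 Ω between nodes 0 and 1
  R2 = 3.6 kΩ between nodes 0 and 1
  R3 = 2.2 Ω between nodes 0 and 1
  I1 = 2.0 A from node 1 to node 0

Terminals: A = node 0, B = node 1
All resistors sit directly between nodes 0 and 1, so they are in parallel and share one voltage V; the full source current 2 A splits among them.
1/R_par = 1/51 + 1/3600 + 1/2.2 = 0.4744 S  =>  R_par = 2.108 Ω
V = I × R_par = 2 × 2.108 = 4.216 V
I_R2 = V/R2 = 4.216/3600 = 0.001171 A

Final answer: 0.001171 A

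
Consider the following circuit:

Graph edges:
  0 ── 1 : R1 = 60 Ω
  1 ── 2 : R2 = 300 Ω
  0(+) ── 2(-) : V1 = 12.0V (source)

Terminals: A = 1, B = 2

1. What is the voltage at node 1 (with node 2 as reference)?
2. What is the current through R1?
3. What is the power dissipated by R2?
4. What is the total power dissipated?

Nodal analysis, taking node 2 as the 0 V reference.
Source V1 fixes V_0 = 12 V.
KCL at each unknown node (sum of currents leaving = 0; resistances in Ω):
  Node 1: (V_1 - 12)/60 + (V_1 - 0)/300 = 0
Collecting terms: 0.02 × V_1 = 0.2  =>  V_1 = 10 V
Part 1:
  Read off the nodal solution: V_1 = 10 V
Part 2:
  I_R1 = (V_0 - V_1)/R1 = (12 - 10)/60 = 0.03333 A
  Magnitude: I_R1 = 0.03333 A
Part 3:
  I_R2 = (V_1 - V_2)/R2 = (10 - 0)/300 = 0.03333 A
  P_R2 = I_R2² × R2 = (0.03333)² × 300 = 0.3333 W
Part 4:
  Power in each resistor, P = (ΔV)²/R:
    P_R1 = (12 - 10)²/60 = 0.06667 W
    P_R2 = (10 - 0)²/300 = 0.3333 W
  P_total = P_R1 + P_R2 = 0.4 W

Final answers:
1. V_1 = 10 V
2. I_R1 = 0.03333 A
3. P_R2 = 0.3333 W
4. P_total = 0.4 W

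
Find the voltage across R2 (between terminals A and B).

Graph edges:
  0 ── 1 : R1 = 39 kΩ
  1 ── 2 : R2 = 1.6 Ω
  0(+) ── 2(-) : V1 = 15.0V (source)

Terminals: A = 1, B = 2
R1 and R2 are in series across V1 (node 0 → node 1 → node 2), and the output A–B is taken across R2, so this is a voltage divider.
Series current: I = V1/(R1 + R2) = 15/(39000 + 1.6) = 15/39000 = 0.0003846 A
V_R2 = I × R2 = V1 × R2/(R1 + R2) = 15 × 1.6/39000 = 0.0006154 V

Final answer: 0.0006154 V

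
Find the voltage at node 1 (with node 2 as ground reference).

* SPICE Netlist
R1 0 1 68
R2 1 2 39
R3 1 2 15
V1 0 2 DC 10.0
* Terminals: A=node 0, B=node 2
Nodal analysis, taking node 2 as the 0 V reference.
Source V1 fixes V_0 = 10 V.
KCL at each unknown node (sum of currents leaving = 0; resistances in Ω):
  Node 1: (V_1 - 10)/68 + (V_1 - 0)/39 + (V_1 - 0)/15 = 0
Collecting terms: 0.107 × V_1 = 0.1471  =>  V_1 = 1.374 V
The requested potential is V_1 = 1.374 V.

Final answer: V_1 = 1.374 V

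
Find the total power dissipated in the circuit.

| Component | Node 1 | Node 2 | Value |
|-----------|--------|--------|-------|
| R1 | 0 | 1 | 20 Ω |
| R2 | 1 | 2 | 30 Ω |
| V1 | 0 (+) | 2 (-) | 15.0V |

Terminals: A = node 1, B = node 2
Nodal analysis, taking node 2 as the 0 V reference.
Source V1 fixes V_0 = 15 V.
KCL at each unknown node (sum of currents leaving = 0; resistances in Ω):
  Node 1: (V_1 - 15)/20 + (V_1 - 0)/30 = 0
Collecting terms: 0.08333 × V_1 = 0.75  =>  V_1 = 9 V
Power in each resistor, P = (ΔV)²/R:
  P_R1 = (15 - 9)²/20 = 1.8 W
  P_R2 = (9 - 0)²/30 = 2.7 W
P_total = P_R1 + P_R2 = 4.5 W

Final answer: 4.5 W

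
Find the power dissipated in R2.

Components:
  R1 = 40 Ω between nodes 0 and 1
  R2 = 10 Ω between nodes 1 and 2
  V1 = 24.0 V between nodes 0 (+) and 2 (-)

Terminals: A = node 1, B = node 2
Nodal analysis, taking node 2 as the 0 V reference.
Source V1 fixes V_0 = 24 V.
KCL at each unknown node (sum of currents leaving = 0; resistances in Ω):
  Node 1: (V_1 - 24)/40 + (V_1 - 0)/10 = 0
Collecting terms: 0.125 × V_1 = 0.6  =>  V_1 = 4.8 V
I_R2 = (V_1 - V_2)/R2 = (4.8 - 0)/10 = 0.48 A
P_R2 = I_R2² × R2 = (0.48)² × 10 = 2.304 W

Final answer: 2.304 W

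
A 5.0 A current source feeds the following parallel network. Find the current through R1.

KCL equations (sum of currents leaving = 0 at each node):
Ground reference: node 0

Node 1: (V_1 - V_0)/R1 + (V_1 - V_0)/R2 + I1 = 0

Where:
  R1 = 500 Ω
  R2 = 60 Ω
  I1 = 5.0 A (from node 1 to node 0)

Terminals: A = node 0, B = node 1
All resistors sit directly between nodes 0 and 1, so they are in parallel and share one voltage V; the full source current 5 A splits among them.
1/R_par = 1/500 + 1/60 = 0.01867 S  =>  R_par = 53.57 Ω
V = I × R_par = 5 × 53.57 = 267.9 V
I_R1 = V/R1 = 267.9/500 = 0.5357 A

Final answer: 0.5357 A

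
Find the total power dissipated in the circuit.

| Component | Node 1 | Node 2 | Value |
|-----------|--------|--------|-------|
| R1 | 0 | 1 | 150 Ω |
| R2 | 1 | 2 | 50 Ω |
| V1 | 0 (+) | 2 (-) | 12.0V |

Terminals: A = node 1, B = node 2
Nodal analysis, taking node 2 as the 0 V reference.
Source V1 fixes V_0 = 12 V.
KCL at each unknown node (sum of currents leaving = 0; resistances in Ω):
  Node 1: (V_1 - 12)/150 + (V_1 - 0)/50 = 0
Collecting terms: 0.02667 × V_1 = 0.08  =>  V_1 = 3 V
Power in each resistor, P = (ΔV)²/R:
  P_R1 = (12 - 3)²/150 = 0.54 W
  P_R2 = (3 - 0)²/50 = 0.18 W
P_total = P_R1 + P_R2 = 0.72 W

Final answer: 0.72 W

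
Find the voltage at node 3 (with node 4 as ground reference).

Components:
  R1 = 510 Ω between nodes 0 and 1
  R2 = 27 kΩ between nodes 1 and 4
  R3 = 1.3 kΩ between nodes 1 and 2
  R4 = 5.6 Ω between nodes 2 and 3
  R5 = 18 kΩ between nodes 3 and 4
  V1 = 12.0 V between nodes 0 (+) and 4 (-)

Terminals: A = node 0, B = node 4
Nodal analysis, taking node 4 as the 0 V reference.
Source V1 fixes V_0 = 12 V.
KCL at each unknown node (sum of currents leaving = 0; resistances in Ω):
  Node 1: (V_1 - 12)/510 + (V_1 - 0)/27000 + (V_1 - V_2)/1300 = 0
  Node 2: (V_2 - V_1)/1300 + (V_2 - V_3)/5.6 = 0
  Node 3: (V_3 - V_2)/5.6 + (V_3 - 0)/18000 = 0
Collecting terms (coefficients in siemens):
  0.002767·V_1 - 0.0007692·V_2 = 0.02353
  0.1793·V_2 - 0.0007692·V_1 - 0.1786·V_3 = 0
  0.1786·V_3 - 0.1786·V_2 = 0
Solving these 3 simultaneous equations (Gaussian elimination) gives:
  V_1 = 11.48 V, V_2 = 10.71 V, V_3 = 10.7 V
The requested potential is V_3 = 10.7 V.

Final answer: V_3 = 10.7 V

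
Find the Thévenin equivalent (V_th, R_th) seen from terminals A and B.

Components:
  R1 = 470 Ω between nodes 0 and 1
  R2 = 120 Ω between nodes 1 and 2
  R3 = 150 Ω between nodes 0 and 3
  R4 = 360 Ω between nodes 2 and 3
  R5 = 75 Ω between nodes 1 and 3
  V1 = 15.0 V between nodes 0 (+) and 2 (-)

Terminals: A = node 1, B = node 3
Step 1 — V_th is the open-circuit voltage V_A - V_B (nothing connected across the terminals).
Nodal analysis, taking node 2 as the 0 V reference.
Source V1 fixes V_0 = 15 V.
KCL at each unknown node (sum of currents leaving = 0; resistances in Ω):
  Node 1: (V_1 - 15)/470 + (V_1 - 0)/120 + (V_1 - V_3)/75 = 0
  Node 3: (V_3 - 15)/150 + (V_3 - 0)/360 + (V_3 - V_1)/75 = 0
Collecting terms (coefficients in siemens):
  0.02379·V_1 - 0.01333·V_3 = 0.03191
  0.02278·V_3 - 0.01333·V_1 = 0.1
Determinant D = (0.02379)(0.02278) - (-0.01333)(-0.01333) = 0.0003642
V_1 = [(0.03191)(0.02278) - (-0.01333)(0.1)]/D = 5.657 V
V_3 = [(0.02379)(0.1) - (0.03191)(-0.01333)]/D = 7.702 V
V_th = V_1 - V_3 = 5.657 - 7.702 = -2.045 V
Step 2 — R_th: zero the source — replace V1 by a short circuit (node 2 merges into node 0) — and find the resistance seen between A (node 1) and B (node 3).
Reduce the network between node 1 (A) and node 3 (B) by series/parallel combination:
  Rp1 = R1 ‖ R2 (parallel, both between nodes 0 and 1) = 1/(1/470 + 1/120) = 95.59 Ω
  Rp2 = R3 ‖ R4 (parallel, both between nodes 0 and 3) = 1/(1/150 + 1/360) = 105.9 Ω
  Rs1 = Rp1 + Rp2 (series, joined only at node 0) = 95.59 + 105.9 = 201.5 Ω
  Rp3 = R5 ‖ Rs1 (parallel, both between nodes 1 and 3) = 1/(1/75 + 1/201.5) = 54.65 Ω
R_th = 54.65 Ω

Final answer: V_th = -2.045 V, R_th = 54.65 Ω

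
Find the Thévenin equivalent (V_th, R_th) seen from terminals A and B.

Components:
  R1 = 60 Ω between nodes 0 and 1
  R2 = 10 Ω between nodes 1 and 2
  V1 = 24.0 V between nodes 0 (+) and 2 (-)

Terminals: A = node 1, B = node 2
Step 1 — V_th is the open-circuit voltage V_A - V_B (nothing connected across the terminals).
Nodal analysis, taking node 2 as the 0 V reference.
Source V1 fixes V_0 = 24 V.
KCL at each unknown node (sum of currents leaving = 0; resistances in Ω):
  Node 1: (V_1 - 24)/60 + (V_1 - 0)/10 = 0
Collecting terms: 0.1167 × V_1 = 0.4  =>  V_1 = 3.429 V
V_th = V_1 - V_2 = 3.429 - 0 = 3.429 V
Step 2 — R_th: zero the source — replace V1 by a short circuit (node 2 merges into node 0) — and find the resistance seen between A (node 1) and B (node 0).
Reduce the network between node 1 (A) and node 0 (B) by series/parallel combination:
  Rp1 = R1 ‖ R2 (parallel, both between nodes 0 and 1) = 1/(1/60 + 1/10) = 8.571 Ω
R_th = 8.571 Ω

Final answer: V_th = 3.429 V, R_th = 8.571 Ω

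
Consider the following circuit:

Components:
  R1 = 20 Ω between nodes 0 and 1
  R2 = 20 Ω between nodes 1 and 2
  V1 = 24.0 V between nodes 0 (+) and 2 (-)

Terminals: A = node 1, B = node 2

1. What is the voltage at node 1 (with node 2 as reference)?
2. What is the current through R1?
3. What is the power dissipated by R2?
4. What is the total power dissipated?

Nodal analysis, taking node 2 as the 0 V reference.
Source V1 fixes V_0 = 24 V.
KCL at each unknown node (sum of currents leaving = 0; resistances in Ω):
  Node 1: (V_1 - 24)/20 + (V_1 - 0)/20 = 0
Collecting terms: 0.1 × V_1 = 1.2  =>  V_1 = 12 V
Part 1:
  Read off the nodal solution: V_1 = 12 V
Part 2:
  I_R1 = (V_0 - V_1)/R1 = (24 - 12)/20 = 0.6 A
  Magnitude: I_R1 = 0.6 A
Part 3:
  I_R2 = (V_1 - V_2)/R2 = (12 - 0)/20 = 0.6 A
  P_R2 = I_R2² × R2 = (0.6)² × 20 = 7.2 W
Part 4:
  Power in each resistor, P = (ΔV)²/R:
    P_R1 = (24 - 12)²/20 = 7.2 W
    P_R2 = (12 - 0)²/20 = 7.2 W
  P_total = P_R1 + P_R2 = 14.4 W

Final answers:
1. V_1 = 12 V
2. I_R1 = 0.6 A
3. P_R2 = 7.2 W
4. P_total = 14.4 W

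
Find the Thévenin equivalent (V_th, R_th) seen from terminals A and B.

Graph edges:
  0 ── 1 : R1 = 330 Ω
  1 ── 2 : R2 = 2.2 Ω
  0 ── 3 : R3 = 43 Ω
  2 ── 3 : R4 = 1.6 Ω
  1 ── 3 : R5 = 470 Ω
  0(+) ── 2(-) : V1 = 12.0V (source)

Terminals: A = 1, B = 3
Step 1 — V_th is the open-circuit voltage V_A - V_B (nothing connected across the terminals).
Nodal analysis, taking node 2 as the 0 V reference.
Source V1 fixes V_0 = 12 V.
KCL at each unknown node (sum of currents leaving = 0; resistances in Ω):
  Node 1: (V_1 - 12)/330 + (V_1 - 0)/2.2 + (V_1 - V_3)/470 = 0
  Node 3: (V_3 - 12)/43 + (V_3 - 0)/1.6 + (V_3 - V_1)/470 = 0
Collecting terms (coefficients in siemens):
  0.4597·V_1 - 0.002128·V_3 = 0.03636
  0.6504·V_3 - 0.002128·V_1 = 0.2791
Determinant D = (0.4597)(0.6504) - (-0.002128)(-0.002128) = 0.299
V_1 = [(0.03636)(0.6504) - (-0.002128)(0.2791)]/D = 0.08109 V
V_3 = [(0.4597)(0.2791) - (0.03636)(-0.002128)]/D = 0.4294 V
V_th = V_1 - V_3 = 0.08109 - 0.4294 = -0.3483 V
Step 2 — R_th: zero the source — replace V1 by a short circuit (node 2 merges into node 0) — and find the resistance seen between A (node 1) and B (node 3).
Reduce the network between node 1 (A) and node 3 (B) by series/parallel combination:
  Rp1 = R1 ‖ R2 (parallel, both between nodes 0 and 1) = 1/(1/330 + 1/2.2) = 2.185 Ω
  Rp2 = R3 ‖ R4 (parallel, both between nodes 0 and 3) = 1/(1/43 + 1/1.6) = 1.543 Ω
  Rs1 = Rp1 + Rp2 (series, joined only at node 0) = 2.185 + 1.543 = 3.728 Ω
  Rp3 = R5 ‖ Rs1 (parallel, both between nodes 1 and 3) = 1/(1/470 + 1/3.728) = 3.699 Ω
R_th = 3.699 Ω

Final answer: V_th = -0.3483 V, R_th = 3.699 Ω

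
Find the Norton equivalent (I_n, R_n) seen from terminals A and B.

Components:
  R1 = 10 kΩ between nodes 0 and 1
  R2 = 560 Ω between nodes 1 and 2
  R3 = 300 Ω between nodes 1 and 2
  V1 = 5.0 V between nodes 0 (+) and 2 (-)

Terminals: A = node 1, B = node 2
Find the Thévenin equivalent first; then I_n = V_th/R_th and R_n = R_th.
Step 1 — V_th is the open-circuit voltage V_A - V_B (nothing connected across the terminals).
Nodal analysis, taking node 2 as the 0 V reference.
Source V1 fixes V_0 = 5 V.
KCL at each unknown node (sum of currents leaving = 0; resistances in Ω):
  Node 1: (V_1 - 5)/10000 + (V_1 - 0)/560 + (V_1 - 0)/300 = 0
Collecting terms: 0.005219 × V_1 = 0.0005  =>  V_1 = 0.0958 V
V_th = V_1 - V_2 = 0.0958 - 0 = 0.0958 V
Step 2 — R_th: zero the source — replace V1 by a short circuit (node 2 merges into node 0) — and find the resistance seen between A (node 1) and B (node 0).
Reduce the network between node 1 (A) and node 0 (B) by series/parallel combination:
  Rp1 = R1 ‖ R2 ‖ R3 (parallel, all between nodes 0 and 1) = 1/(1/10000 + 1/560 + 1/300) = 191.6 Ω
R_th = 191.6 Ω
I_n = V_th/R_th = 0.0958/191.6 = 0.0005 A, and R_n = R_th = 191.6 Ω

Final answer: I_n = 0.0005 A, R_n = 191.6 Ω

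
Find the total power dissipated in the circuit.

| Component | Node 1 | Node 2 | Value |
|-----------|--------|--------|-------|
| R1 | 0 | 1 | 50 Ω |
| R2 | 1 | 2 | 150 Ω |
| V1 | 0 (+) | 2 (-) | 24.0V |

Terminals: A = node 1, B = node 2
Nodal analysis, taking node 2 as the 0 V reference.
Source V1 fixes V_0 = 24 V.
KCL at each unknown node (sum of currents leaving = 0; resistances in Ω):
  Node 1: (V_1 - 24)/50 + (V_1 - 0)/150 = 0
Collecting terms: 0.02667 × V_1 = 0.48  =>  V_1 = 18 V
Power in each resistor, P = (ΔV)²/R:
  P_R1 = (24 - 18)²/50 = 0.72 W
  P_R2 = (18 - 0)²/150 = 2.16 W
P_total = P_R1 + P_R2 = 2.88 W

Final answer: 2.88 W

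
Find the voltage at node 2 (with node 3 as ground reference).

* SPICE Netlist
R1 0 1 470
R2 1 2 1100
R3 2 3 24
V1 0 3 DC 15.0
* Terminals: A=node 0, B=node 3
Nodal analysis, taking node 3 as the 0 V reference.
Source V1 fixes V_0 = 15 V.
KCL at each unknown node (sum of currents leaving = 0; resistances in Ω):
  Node 1: (V_1 - 15)/470 + (V_1 - V_2)/1100 = 0
  Node 2: (V_2 - V_1)/1100 + (V_2 - 0)/24 = 0
Collecting terms (coefficients in siemens):
  0.003037·V_1 - 0.0009091·V_2 = 0.03191
  0.04258·V_2 - 0.0009091·V_1 = 0
Determinant D = (0.003037)(0.04258) - (-0.0009091)(-0.0009091) = 0.0001285
V_1 = [(0.03191)(0.04258) - (-0.0009091)(0)]/D = 10.58 V
V_2 = [(0.003037)(0) - (0.03191)(-0.0009091)]/D = 0.2258 V
The requested potential is V_2 = 0.2258 V.

Final answer: V_2 = 0.2258 V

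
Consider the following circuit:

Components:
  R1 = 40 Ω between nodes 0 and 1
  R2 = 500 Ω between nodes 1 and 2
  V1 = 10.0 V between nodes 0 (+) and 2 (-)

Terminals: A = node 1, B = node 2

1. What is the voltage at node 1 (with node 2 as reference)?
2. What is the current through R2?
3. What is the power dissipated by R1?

Nodal analysis, taking node 2 as the 0 V reference.
Source V1 fixes V_0 = 10 V.
KCL at each unknown node (sum of currents leaving = 0; resistances in Ω):
  Node 1: (V_1 - 10)/40 + (V_1 - 0)/500 = 0
Collecting terms: 0.027 × V_1 = 0.25  =>  V_1 = 9.259 V
Part 1:
  Read off the nodal solution: V_1 = 9.259 V
Part 2:
  I_R2 = (V_1 - V_2)/R2 = (9.259 - 0)/500 = 0.01852 A
  Magnitude: I_R2 = 0.01852 A
Part 3:
  I_R1 = (V_0 - V_1)/R1 = (10 - 9.259)/40 = 0.01852 A
  P_R1 = I_R1² × R1 = (0.01852)² × 40 = 0.01372 W

Final answers:
1. V_1 = 9.259 V
2. I_R2 = 0.01852 A
3. P_R1 = 0.01372 W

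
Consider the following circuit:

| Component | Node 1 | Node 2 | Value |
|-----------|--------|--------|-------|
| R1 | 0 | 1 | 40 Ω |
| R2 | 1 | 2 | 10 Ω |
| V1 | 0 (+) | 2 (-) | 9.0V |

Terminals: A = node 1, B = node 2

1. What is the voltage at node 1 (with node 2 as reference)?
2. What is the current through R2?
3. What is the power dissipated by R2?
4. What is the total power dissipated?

Nodal analysis, taking node 2 as the 0 V reference.
Source V1 fixes V_0 = 9 V.
KCL at each unknown node (sum of currents leaving = 0; resistances in Ω):
  Node 1: (V_1 - 9)/40 + (V_1 - 0)/10 = 0
Collecting terms: 0.125 × V_1 = 0.225  =>  V_1 = 1.8 V
Part 1:
  Read off the nodal solution: V_1 = 1.8 V
Part 2:
  I_R2 = (V_1 - V_2)/R2 = (1.8 - 0)/10 = 0.18 A
  Magnitude: I_R2 = 0.18 A
Part 3:
  I_R2 = (V_1 - V_2)/R2 = (1.8 - 0)/10 = 0.18 A
  P_R2 = I_R2² × R2 = (0.18)² × 10 = 0.324 W
Part 4:
  Power in each resistor, P = (ΔV)²/R:
    P_R1 = (9 - 1.8)²/40 = 1.296 W
    P_R2 = (1.8 - 0)²/10 = 0.324 W
  P_total = P_R1 + P_R2 = 1.62 W

Final answers:
1. V_1 = 1.8 V
2. I_R2 = 0.18 A
3. P_R2 = 0.324 W
4. P_total = 1.62 W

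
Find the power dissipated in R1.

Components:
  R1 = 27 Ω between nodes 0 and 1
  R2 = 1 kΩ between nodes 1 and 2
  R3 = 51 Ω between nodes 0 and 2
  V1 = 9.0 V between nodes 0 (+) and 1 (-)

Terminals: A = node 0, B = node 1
Nodal analysis, taking node 1 as the 0 V reference.
Source V1 fixes V_0 = 9 V.
KCL at each unknown node (sum of currents leaving = 0; resistances in Ω):
  Node 2: (V_2 - 0)/1000 + (V_2 - 9)/51 = 0
Collecting terms: 0.02061 × V_2 = 0.1765  =>  V_2 = 8.563 V
I_R1 = (V_0 - V_1)/R1 = (9 - 0)/27 = 0.3333 A
P_R1 = I_R1² × R1 = (0.3333)² × 27 = 3 W

Final answer: 3 W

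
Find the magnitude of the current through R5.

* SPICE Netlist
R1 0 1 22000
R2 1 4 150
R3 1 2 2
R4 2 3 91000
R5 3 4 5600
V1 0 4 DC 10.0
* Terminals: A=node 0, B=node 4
Nodal analysis, taking node 4 as the 0 V reference.
Source V1 fixes V_0 = 10 V.
KCL at each unknown node (sum of currents leaving = 0; resistances in Ω):
  Node 1: (V_1 - 10)/22000 + (V_1 - 0)/150 + (V_1 - V_2)/2 = 0
  Node 2: (V_2 - V_1)/2 + (V_2 - V_3)/91000 = 0
  Node 3: (V_3 - V_2)/91000 + (V_3 - 0)/5600 = 0
Collecting terms (coefficients in siemens):
  0.5067·V_1 - 0.5·V_2 = 0.0004545
  0.5·V_2 - 0.5·V_1 - 0.00001099·V_3 = 0
  0.0001896·V_3 - 0.00001099·V_2 = 0
Solving these 3 simultaneous equations (Gaussian elimination) gives:
  V_1 = 0.06762 V, V_2 = 0.06761 V, V_3 = 0.00392 V
I_R5 = (V_3 - V_4)/R5 = (0.00392 - 0)/5600 = 0.0000006999 A
|I_R5| = 0.0000006999 A

Final answer: |I_R5| = 6.999e-07 A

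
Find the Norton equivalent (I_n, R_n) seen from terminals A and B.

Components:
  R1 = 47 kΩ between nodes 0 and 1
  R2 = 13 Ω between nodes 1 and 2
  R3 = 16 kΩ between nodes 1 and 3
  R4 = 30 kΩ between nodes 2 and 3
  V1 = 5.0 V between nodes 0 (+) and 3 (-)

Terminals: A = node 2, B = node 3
Find the Thévenin equivalent first; then I_n = V_th/R_th and R_n = R_th.
Step 1 — V_th is the open-circuit voltage V_A - V_B (nothing connected across the terminals).
Nodal analysis, taking node 3 as the 0 V reference.
Source V1 fixes V_0 = 5 V.
KCL at each unknown node (sum of currents leaving = 0; resistances in Ω):
  Node 1: (V_1 - 5)/47000 + (V_1 - V_2)/13 + (V_1 - 0)/16000 = 0
  Node 2: (V_2 - V_1)/13 + (V_2 - 0)/30000 = 0
Collecting terms (coefficients in siemens):
  0.07701·V_1 - 0.07692·V_2 = 0.0001064
  0.07696·V_2 - 0.07692·V_1 = 0
Determinant D = (0.07701)(0.07696) - (-0.07692)(-0.07692) = 0.000009011
V_1 = [(0.0001064)(0.07696) - (-0.07692)(0)]/D = 0.9085 V
V_2 = [(0.07701)(0) - (0.0001064)(-0.07692)]/D = 0.9081 V
V_th = V_2 - V_3 = 0.9081 - 0 = 0.9081 V
Step 2 — R_th: zero the source — replace V1 by a short circuit (node 3 merges into node 0) — and find the resistance seen between A (node 2) and B (node 0).
Reduce the network between node 2 (A) and node 0 (B) by series/parallel combination:
  Rp1 = R1 ‖ R3 (parallel, both between nodes 0 and 1) = 1/(1/47000 + 1/16000) = 11940 Ω
  Rs1 = R2 + Rp1 (series, joined only at node 1) = 13 + 11940 = 11950 Ω
  Rp2 = R4 ‖ Rs1 (parallel, both between nodes 0 and 2) = 1/(1/30000 + 1/11950) = 8546 Ω
R_th = 8.546 kΩ
I_n = V_th/R_th = 0.9081/8546 = 0.0001063 A, and R_n = R_th = 8.546 kΩ

Final answer: I_n = 0.0001063 A, R_n = 8.546 kΩ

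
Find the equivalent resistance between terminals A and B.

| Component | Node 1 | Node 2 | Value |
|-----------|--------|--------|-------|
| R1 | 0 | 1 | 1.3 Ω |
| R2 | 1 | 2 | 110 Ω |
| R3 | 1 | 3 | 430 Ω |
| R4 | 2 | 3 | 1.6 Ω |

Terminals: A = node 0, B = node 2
Reduce the network between node 0 (A) and node 2 (B) by series/parallel combination:
  Rs1 = R3 + R4 (series, joined only at node 3) = 430 + 1.6 = 431.6 Ω
  Rp1 = R2 ‖ Rs1 (parallel, both between nodes 1 and 2) = 1/(1/110 + 1/431.6) = 87.66 Ω
  Rs2 = R1 + Rp1 (series, joined only at node 1) = 1.3 + 87.66 = 88.96 Ω
R_eq = 88.96 Ω

Final answer: 88.96 Ω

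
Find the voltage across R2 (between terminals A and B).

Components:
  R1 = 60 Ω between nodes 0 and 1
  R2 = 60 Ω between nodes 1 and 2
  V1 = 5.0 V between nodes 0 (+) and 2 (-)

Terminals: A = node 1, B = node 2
R1 and R2 are in series across V1 (node 0 → node 1 → node 2), and the output A–B is taken across R2, so this is a voltage divider.
Series current: I = V1/(R1 + R2) = 5/(60 + 60) = 5/120 = 0.04167 A
V_R2 = I × R2 = V1 × R2/(R1 + R2) = 5 × 60/120 = 2.5 V

Final answer: 2.5 V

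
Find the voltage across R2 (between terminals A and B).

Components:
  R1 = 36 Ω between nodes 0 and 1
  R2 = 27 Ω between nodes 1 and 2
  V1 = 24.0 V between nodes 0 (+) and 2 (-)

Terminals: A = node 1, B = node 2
R1 and R2 are in series across V1 (node 0 → node 1 → node 2), and the output A–B is taken across R2, so this is a voltage divider.
Series current: I = V1/(R1 + R2) = 24/(36 + 27) = 24/63 = 0.381 A
V_R2 = I × R2 = V1 × R2/(R1 + R2) = 24 × 27/63 = 10.29 V

Final answer: 10.29 V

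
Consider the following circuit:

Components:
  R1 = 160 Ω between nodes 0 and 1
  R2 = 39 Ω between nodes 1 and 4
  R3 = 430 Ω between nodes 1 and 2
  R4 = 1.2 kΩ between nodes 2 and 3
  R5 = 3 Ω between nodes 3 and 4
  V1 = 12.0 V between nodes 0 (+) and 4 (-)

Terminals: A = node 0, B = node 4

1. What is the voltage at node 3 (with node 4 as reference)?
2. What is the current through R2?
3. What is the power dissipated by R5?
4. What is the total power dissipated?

Nodal analysis, taking node 4 as the 0 V reference.
Source V1 fixes V_0 = 12 V.
KCL at each unknown node (sum of currents leaving = 0; resistances in Ω):
  Node 1: (V_1 - 12)/160 + (V_1 - 0)/39 + (V_1 - V_2)/430 = 0
  Node 2: (V_2 - V_1)/430 + (V_2 - V_3)/1200 = 0
  Node 3: (V_3 - V_2)/1200 + (V_3 - 0)/3 = 0
Collecting terms (coefficients in siemens):
  0.03422·V_1 - 0.002326·V_2 = 0.075
  0.003159·V_2 - 0.002326·V_1 - 0.0008333·V_3 = 0
  0.3342·V_3 - 0.0008333·V_2 = 0
Solving these 3 simultaneous equations (Gaussian elimination) gives:
  V_1 = 2.307 V, V_2 = 1.7 V, V_3 = 0.004239 V
Part 1:
  Read off the nodal solution: V_3 = 0.004239 V
Part 2:
  I_R2 = (V_1 - V_4)/R2 = (2.307 - 0)/39 = 0.05917 A
  Magnitude: I_R2 = 0.05917 A
Part 3:
  I_R5 = (V_3 - V_4)/R5 = (0.004239 - 0)/3 = 0.001413 A
  P_R5 = I_R5² × R5 = (0.001413)² × 3 = 0.00000599 W
Part 4:
  Power in each resistor, P = (ΔV)²/R:
    P_R1 = (12 - 2.307)²/160 = 0.5872 W
    P_R2 = (2.307 - 0)²/39 = 0.1365 W
    P_R3 = (2.307 - 1.7)²/430 = 0.0008585 W
    P_R4 = (1.7 - 0.004239)²/1200 = 0.002396 W
    P_R5 = (0.004239 - 0)²/3 = 0.00000599 W
  P_total = P_R1 + P_R2 + P_R3 + P_R4 + P_R5 = 0.7269 W

Final answers:
1. V_3 = 0.004239 V
2. I_R2 = 0.05917 A
3. P_R5 = 5.99e-06 W
4. P_total = 0.7269 W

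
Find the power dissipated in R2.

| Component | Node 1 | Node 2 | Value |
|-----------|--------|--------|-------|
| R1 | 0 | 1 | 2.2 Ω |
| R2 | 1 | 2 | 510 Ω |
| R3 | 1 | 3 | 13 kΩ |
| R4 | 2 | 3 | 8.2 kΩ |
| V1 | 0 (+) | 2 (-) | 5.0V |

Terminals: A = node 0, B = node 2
Nodal analysis, taking node 2 as the 0 V reference.
Source V1 fixes V_0 = 5 V.
KCL at each unknown node (sum of currents leaving = 0; resistances in Ω):
  Node 1: (V_1 - 5)/2.2 + (V_1 - 0)/510 + (V_1 - V_3)/13000 = 0
  Node 3: (V_3 - V_1)/13000 + (V_3 - 0)/8200 = 0
Collecting terms (coefficients in siemens):
  0.4566·V_1 - 0.00007692·V_3 = 2.273
  0.0001989·V_3 - 0.00007692·V_1 = 0
Determinant D = (0.4566)(0.0001989) - (-0.00007692)(-0.00007692) = 0.0000908
V_1 = [(2.273)(0.0001989) - (-0.00007692)(0)]/D = 4.978 V
V_3 = [(0.4566)(0) - (2.273)(-0.00007692)]/D = 1.925 V
I_R2 = (V_1 - V_2)/R2 = (4.978 - 0)/510 = 0.009761 A
P_R2 = I_R2² × R2 = (0.009761)² × 510 = 0.04859 W

Final answer: 0.04859 W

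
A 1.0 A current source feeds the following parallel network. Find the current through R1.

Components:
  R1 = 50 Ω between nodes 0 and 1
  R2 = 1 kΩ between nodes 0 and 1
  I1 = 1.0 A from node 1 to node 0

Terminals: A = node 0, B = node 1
All resistors sit directly between nodes 0 and 1, so they are in parallel and share one voltage V; the full source current 1 A splits among them.
1/R_par = 1/50 + 1/1000 = 0.021 S  =>  R_par = 47.62 Ω
V = I × R_par = 1 × 47.62 = 47.62 V
I_R1 = V/R1 = 47.62/50 = 0.9524 A

Final answer: 0.9524 A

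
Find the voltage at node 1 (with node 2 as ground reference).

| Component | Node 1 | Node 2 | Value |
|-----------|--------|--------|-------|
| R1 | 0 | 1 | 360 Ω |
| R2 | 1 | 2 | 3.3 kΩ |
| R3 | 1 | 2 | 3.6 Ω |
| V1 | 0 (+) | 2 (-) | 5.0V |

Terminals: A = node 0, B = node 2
Nodal analysis, taking node 2 as the 0 V reference.
Source V1 fixes V_0 = 5 V.
KCL at each unknown node (sum of currents leaving = 0; resistances in Ω):
  Node 1: (V_1 - 5)/360 + (V_1 - 0)/3300 + (V_1 - 0)/3.6 = 0
Collecting terms: 0.2809 × V_1 = 0.01389  =>  V_1 = 0.04945 V
The requested potential is V_1 = 0.04945 V.

Final answer: V_1 = 0.04945 V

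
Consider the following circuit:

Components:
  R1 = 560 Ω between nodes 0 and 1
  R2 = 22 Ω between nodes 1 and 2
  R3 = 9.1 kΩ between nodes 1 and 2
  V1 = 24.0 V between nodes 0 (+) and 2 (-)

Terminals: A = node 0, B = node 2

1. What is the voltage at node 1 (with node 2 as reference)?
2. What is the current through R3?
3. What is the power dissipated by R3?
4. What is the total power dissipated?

Nodal analysis, taking node 2 as the 0 V reference.
Source V1 fixes V_0 = 24 V.
KCL at each unknown node (sum of currents leaving = 0; resistances in Ω):
  Node 1: (V_1 - 24)/560 + (V_1 - 0)/22 + (V_1 - 0)/9100 = 0
Collecting terms: 0.04735 × V_1 = 0.04286  =>  V_1 = 0.9051 V
Part 1:
  Read off the nodal solution: V_1 = 0.9051 V
Part 2:
  I_R3 = (V_1 - V_2)/R3 = (0.9051 - 0)/9100 = 0.00009946 A
  Magnitude: I_R3 = 0.00009946 A
Part 3:
  I_R3 = (V_1 - V_2)/R3 = (0.9051 - 0)/9100 = 0.00009946 A
  P_R3 = I_R3² × R3 = (0.00009946)² × 9100 = 0.00009002 W
Part 4:
  Power in each resistor, P = (ΔV)²/R:
    P_R1 = (24 - 0.9051)²/560 = 0.9525 W
    P_R2 = (0.9051 - 0)²/22 = 0.03724 W
    P_R3 = (0.9051 - 0)²/9100 = 0.00009002 W
  P_total = P_R1 + P_R2 + P_R3 = 0.9898 W

Final answers:
1. V_1 = 0.9051 V
2. I_R3 = 9.946e-05 A
3. P_R3 = 9.002e-05 W
4. P_total = 0.9898 W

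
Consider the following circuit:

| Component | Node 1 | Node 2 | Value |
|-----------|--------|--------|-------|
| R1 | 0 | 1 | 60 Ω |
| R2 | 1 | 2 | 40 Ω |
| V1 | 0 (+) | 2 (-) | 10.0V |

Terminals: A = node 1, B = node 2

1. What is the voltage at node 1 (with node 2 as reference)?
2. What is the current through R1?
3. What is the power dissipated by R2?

Nodal analysis, taking node 2 as the 0 V reference.
Source V1 fixes V_0 = 10 V.
KCL at each unknown node (sum of currents leaving = 0; resistances in Ω):
  Node 1: (V_1 - 10)/60 + (V_1 - 0)/40 = 0
Collecting terms: 0.04167 × V_1 = 0.1667  =>  V_1 = 4 V
Part 1:
  Read off the nodal solution: V_1 = 4 V
Part 2:
  I_R1 = (V_0 - V_1)/R1 = (10 - 4)/60 = 0.1 A
  Magnitude: I_R1 = 0.1 A
Part 3:
  I_R2 = (V_1 - V_2)/R2 = (4 - 0)/40 = 0.1 A
  P_R2 = I_R2² × R2 = (0.1)² × 40 = 0.4 W

Final answers:
1. V_1 = 4 V
2. I_R1 = 0.1 A
3. P_R2 = 0.4 W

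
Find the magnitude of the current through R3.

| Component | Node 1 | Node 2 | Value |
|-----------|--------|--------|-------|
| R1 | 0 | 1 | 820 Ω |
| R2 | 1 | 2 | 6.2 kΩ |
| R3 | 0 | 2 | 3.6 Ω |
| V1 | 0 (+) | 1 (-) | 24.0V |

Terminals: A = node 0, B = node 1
Nodal analysis, taking node 1 as the 0 V reference.
Source V1 fixes V_0 = 24 V.
KCL at each unknown node (sum of currents leaving = 0; resistances in Ω):
  Node 2: (V_2 - 0)/6200 + (V_2 - 24)/3.6 = 0
Collecting terms: 0.2779 × V_2 = 6.667  =>  V_2 = 23.99 V
I_R3 = (V_0 - V_2)/R3 = (24 - 23.99)/3.6 = 0.003869 A
|I_R3| = 0.003869 A

Final answer: |I_R3| = 0.003869 A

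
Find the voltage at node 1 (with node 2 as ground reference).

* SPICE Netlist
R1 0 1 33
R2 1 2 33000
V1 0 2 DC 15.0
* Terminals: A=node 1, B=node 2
Nodal analysis, taking node 2 as the 0 V reference.
Source V1 fixes V_0 = 15 V.
KCL at each unknown node (sum of currents leaving = 0; resistances in Ω):
  Node 1: (V_1 - 15)/33 + (V_1 - 0)/33000 = 0
Collecting terms: 0.03033 × V_1 = 0.4545  =>  V_1 = 14.99 V
The requested potential is V_1 = 14.99 V.

Final answer: V_1 = 14.99 V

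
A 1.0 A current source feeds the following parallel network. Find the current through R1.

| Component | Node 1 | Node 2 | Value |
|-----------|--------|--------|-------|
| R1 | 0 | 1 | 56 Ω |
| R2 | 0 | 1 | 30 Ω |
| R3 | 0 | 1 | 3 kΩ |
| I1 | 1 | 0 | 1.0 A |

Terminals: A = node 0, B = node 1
All resistors sit directly between nodes 0 and 1, so they are in parallel and share one voltage V; the full source current 1 A splits among them.
1/R_par = 1/56 + 1/30 + 1/3000 = 0.05152 S  =>  R_par = 19.41 Ω
V = I × R_par = 1 × 19.41 = 19.41 V
I_R1 = V/R1 = 19.41/56 = 0.3466 A

Final answer: 0.3466 A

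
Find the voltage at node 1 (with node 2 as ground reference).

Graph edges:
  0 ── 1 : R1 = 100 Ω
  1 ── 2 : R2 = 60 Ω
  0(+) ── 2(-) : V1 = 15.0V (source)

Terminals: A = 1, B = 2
Nodal analysis, taking node 2 as the 0 V reference.
Source V1 fixes V_0 = 15 V.
KCL at each unknown node (sum of currents leaving = 0; resistances in Ω):
  Node 1: (V_1 - 15)/100 + (V_1 - 0)/60 = 0
Collecting terms: 0.02667 × V_1 = 0.15  =>  V_1 = 5.625 V
The requested potential is V_1 = 5.625 V.

Final answer: V_1 = 5.625 V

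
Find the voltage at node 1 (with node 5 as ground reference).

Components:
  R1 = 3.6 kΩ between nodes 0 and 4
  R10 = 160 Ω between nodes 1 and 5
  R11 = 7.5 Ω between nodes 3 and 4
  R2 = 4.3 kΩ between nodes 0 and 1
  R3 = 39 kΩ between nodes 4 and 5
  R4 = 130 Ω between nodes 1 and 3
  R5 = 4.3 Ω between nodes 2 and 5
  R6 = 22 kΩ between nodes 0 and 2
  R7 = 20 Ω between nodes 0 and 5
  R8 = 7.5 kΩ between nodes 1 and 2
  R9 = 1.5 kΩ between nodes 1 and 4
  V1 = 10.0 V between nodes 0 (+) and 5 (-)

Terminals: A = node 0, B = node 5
Nodal analysis, taking node 5 as the 0 V reference.
Source V1 fixes V_0 = 10 V.
KCL at each unknown node (sum of currents leaving = 0; resistances in Ω):
  Node 1: (V_1 - 10)/4300 + (V_1 - V_3)/130 + (V_1 - V_2)/7500 + (V_1 - V_4)/1500 + (V_1 - 0)/160 = 0
  Node 2: (V_2 - 0)/4.3 + (V_2 - 10)/22000 + (V_2 - V_1)/7500 = 0
  Node 3: (V_3 - V_1)/130 + (V_3 - V_4)/7.5 = 0
  Node 4: (V_4 - 10)/3600 + (V_4 - 0)/39000 + (V_4 - V_1)/1500 + (V_4 - V_3)/7.5 = 0
Collecting terms (coefficients in siemens):
  0.01497·V_1 - 0.0001333·V_2 - 0.007692·V_3 - 0.0006667·V_4 = 0.002326
  0.2327·V_2 - 0.0001333·V_1 = 0.0004545
  0.141·V_3 - 0.007692·V_1 - 0.1333·V_4 = 0
  0.1343·V_4 - 0.0006667·V_1 - 0.1333·V_3 = 0.002778
Solving these 4 simultaneous equations (Gaussian elimination) gives:
  V_1 = 0.724 V, V_2 = 0.002368 V, V_3 = 1.017 V, V_4 = 1.034 V
The requested potential is V_1 = 0.724 V.

Final answer: V_1 = 0.724 V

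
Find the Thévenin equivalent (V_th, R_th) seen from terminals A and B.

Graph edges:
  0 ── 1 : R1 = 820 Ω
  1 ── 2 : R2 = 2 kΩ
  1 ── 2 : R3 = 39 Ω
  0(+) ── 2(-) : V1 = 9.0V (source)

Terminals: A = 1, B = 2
Step 1 — V_th is the open-circuit voltage V_A - V_B (nothing connected across the terminals).
Nodal analysis, taking node 2 as the 0 V reference.
Source V1 fixes V_0 = 9 V.
KCL at each unknown node (sum of currents leaving = 0; resistances in Ω):
  Node 1: (V_1 - 9)/820 + (V_1 - 0)/2000 + (V_1 - 0)/39 = 0
Collecting terms: 0.02736 × V_1 = 0.01098  =>  V_1 = 0.4011 V
V_th = V_1 - V_2 = 0.4011 - 0 = 0.4011 V
Step 2 — R_th: zero the source — replace V1 by a short circuit (node 2 merges into node 0) — and find the resistance seen between A (node 1) and B (node 0).
Reduce the network between node 1 (A) and node 0 (B) by series/parallel combination:
  Rp1 = R1 ‖ R2 ‖ R3 (parallel, all between nodes 0 and 1) = 1/(1/820 + 1/2000 + 1/39) = 36.55 Ω
R_th = 36.55 Ω

Final answer: V_th = 0.4011 V, R_th = 36.55 Ω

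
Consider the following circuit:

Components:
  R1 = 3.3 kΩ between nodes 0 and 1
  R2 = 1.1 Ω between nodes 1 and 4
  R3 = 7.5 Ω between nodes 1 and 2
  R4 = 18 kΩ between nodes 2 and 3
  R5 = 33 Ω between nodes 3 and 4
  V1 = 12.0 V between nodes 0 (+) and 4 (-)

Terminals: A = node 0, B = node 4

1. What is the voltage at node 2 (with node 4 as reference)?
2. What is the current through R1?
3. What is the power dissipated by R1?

Nodal analysis, taking node 4 as the 0 V reference.
Source V1 fixes V_0 = 12 V.
KCL at each unknown node (sum of currents leaving = 0; resistances in Ω):
  Node 1: (V_1 - 12)/3300 + (V_1 - 0)/1.1 + (V_1 - V_2)/7.5 = 0
  Node 2: (V_2 - V_1)/7.5 + (V_2 - V_3)/18000 = 0
  Node 3: (V_3 - V_2)/18000 + (V_3 - 0)/33 = 0
Collecting terms (coefficients in siemens):
  1.043·V_1 - 0.1333·V_2 = 0.003636
  0.1334·V_2 - 0.1333·V_1 - 0.00005556·V_3 = 0
  0.03036·V_3 - 0.00005556·V_2 = 0
Solving these 3 simultaneous equations (Gaussian elimination) gives:
  V_1 = 0.003998 V, V_2 = 0.003997 V, V_3 = 0.000007314 V
Part 1:
  Read off the nodal solution: V_2 = 0.003997 V
Part 2:
  I_R1 = (V_0 - V_1)/R1 = (12 - 0.003998)/3300 = 0.003635 A
  Magnitude: I_R1 = 0.003635 A
Part 3:
  I_R1 = (V_0 - V_1)/R1 = (12 - 0.003998)/3300 = 0.003635 A
  P_R1 = I_R1² × R1 = (0.003635)² × 3300 = 0.04361 W

Final answers:
1. V_2 = 0.003997 V
2. I_R1 = 0.003635 A
3. P_R1 = 0.04361 W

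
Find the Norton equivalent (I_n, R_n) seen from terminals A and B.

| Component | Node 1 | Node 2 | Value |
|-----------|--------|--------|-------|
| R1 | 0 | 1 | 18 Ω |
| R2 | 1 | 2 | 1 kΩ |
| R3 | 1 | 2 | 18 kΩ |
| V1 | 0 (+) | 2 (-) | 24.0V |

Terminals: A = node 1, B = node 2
Find the Thévenin equivalent first; then I_n = V_th/R_th and R_n = R_th.
Step 1 — V_th is the open-circuit voltage V_A - V_B (nothing connected across the terminals).
Nodal analysis, taking node 2 as the 0 V reference.
Source V1 fixes V_0 = 24 V.
KCL at each unknown node (sum of currents leaving = 0; resistances in Ω):
  Node 1: (V_1 - 24)/18 + (V_1 - 0)/1000 + (V_1 - 0)/18000 = 0
Collecting terms: 0.05661 × V_1 = 1.333  =>  V_1 = 23.55 V
V_th = V_1 - V_2 = 23.55 - 0 = 23.55 V
Step 2 — R_th: zero the source — replace V1 by a short circuit (node 2 merges into node 0) — and find the resistance seen between A (node 1) and B (node 0).
Reduce the network between node 1 (A) and node 0 (B) by series/parallel combination:
  Rp1 = R1 ‖ R2 ‖ R3 (parallel, all between nodes 0 and 1) = 1/(1/18 + 1/1000 + 1/18000) = 17.66 Ω
R_th = 17.66 Ω
I_n = V_th/R_th = 23.55/17.66 = 1.333 A, and R_n = R_th = 17.66 Ω

Final answer: I_n = 1.333 A, R_n = 17.66 Ω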